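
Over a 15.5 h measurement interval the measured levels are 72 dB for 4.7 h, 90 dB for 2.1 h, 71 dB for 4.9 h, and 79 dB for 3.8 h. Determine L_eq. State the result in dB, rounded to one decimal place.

82.1 dB

Weight each interval's intensity by its duration and average over T = 15.5 h:
Σ tᵢ·10^(Lᵢ/10) = 4.7·10^(72/10) + 2.1·10^(90/10) + 4.9·10^(71/10) + 3.8·10^(79/10) = 2.538e+09.
L_eq = 10·log₁₀(2.538e+09/15.5) = 82.14 dB.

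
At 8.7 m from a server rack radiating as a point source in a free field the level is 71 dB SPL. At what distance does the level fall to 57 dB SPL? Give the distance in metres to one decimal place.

43.6 m

The 14.0 dB drop corresponds to a distance ratio of 10^(14.0/20) for a point source.
r₂ = 8.7·10^((71−57)/20) = 8.7·10^(14.0/20) = 43.60 m.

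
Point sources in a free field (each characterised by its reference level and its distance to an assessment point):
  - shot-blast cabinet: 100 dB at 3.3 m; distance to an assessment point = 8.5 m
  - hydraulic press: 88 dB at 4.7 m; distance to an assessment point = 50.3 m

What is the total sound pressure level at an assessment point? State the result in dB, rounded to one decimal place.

91.8 dB

Propagate each source to the receiver with L = L_ref − 20·log₁₀(r/r_ref), then add intensities.
shot-blast cabinet: 100 − 20·log₁₀(8.5/3.3) = 100 − 8.22 = 91.78 dB.
hydraulic press: 88 − 20·log₁₀(50.3/4.7) = 88 − 20.59 = 67.41 dB.
Σ 10^(L/10) = 1.513e+09 → L_total = 10·log₁₀(1.513e+09) = 91.80 dB.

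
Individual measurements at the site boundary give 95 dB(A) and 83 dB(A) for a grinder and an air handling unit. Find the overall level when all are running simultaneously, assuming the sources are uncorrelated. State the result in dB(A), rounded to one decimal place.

95.3 dB(A)

Incoherent sources combine by intensity addition: L_total = 10·log₁₀(Σ 10^(L_i/10)).
Σ 10^(L/10) = 10^(95/10) + 10^(83/10) = 3.362e+09.
L_total = 10·log₁₀(3.362e+09) = 95.27 dB(A).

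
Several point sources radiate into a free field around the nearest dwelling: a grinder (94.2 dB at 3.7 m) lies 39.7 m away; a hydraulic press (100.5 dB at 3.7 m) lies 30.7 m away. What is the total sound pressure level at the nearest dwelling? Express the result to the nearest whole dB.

83 dB

Apply inverse-square spreading to bring every level to the receiver, then sum 10^(L/10).
grinder: 94.2 − 20·log₁₀(39.7/3.7) = 94.2 − 20.61 = 73.59 dB.
hydraulic press: 100.5 − 20·log₁₀(30.7/3.7) = 100.5 − 18.38 = 82.12 dB.
Σ 10^(L/10) = 1.858e+08 → L_total = 10·log₁₀(1.858e+08) = 82.69 dB.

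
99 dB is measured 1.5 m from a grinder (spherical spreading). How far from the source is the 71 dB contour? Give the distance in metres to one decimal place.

The 28.0 dB drop corresponds to a distance ratio of 10^(28.0/20) for a point source.
r₂ = 1.5·10^((99−71)/20) = 1.5·10^(28.0/20) = 37.68 m.

37.7 m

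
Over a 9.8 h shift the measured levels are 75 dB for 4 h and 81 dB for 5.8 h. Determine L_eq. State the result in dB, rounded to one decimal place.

Weight each interval's intensity by its duration and average over T = 9.8 h:
Σ tᵢ·10^(Lᵢ/10) = 4·10^(75/10) + 5.8·10^(81/10) = 8.567e+08.
L_eq = 10·log₁₀(8.567e+08/9.8) = 79.42 dB.

79.4 dB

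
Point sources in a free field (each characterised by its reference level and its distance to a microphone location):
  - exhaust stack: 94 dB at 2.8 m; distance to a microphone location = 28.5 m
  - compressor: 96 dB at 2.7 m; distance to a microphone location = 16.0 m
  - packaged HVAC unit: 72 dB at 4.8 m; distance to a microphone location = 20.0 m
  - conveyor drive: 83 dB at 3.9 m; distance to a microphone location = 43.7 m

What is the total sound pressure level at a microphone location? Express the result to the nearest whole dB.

First find each source's level at the receiver (point-source: −20·log₁₀(r/r_ref)), then combine on an intensity basis.
exhaust stack: 94 − 20·log₁₀(28.5/2.8) = 94 − 20.15 = 73.85 dB.
compressor: 96 − 20·log₁₀(16.0/2.7) = 96 − 15.46 = 80.54 dB.
packaged HVAC unit: 72 − 20·log₁₀(20.0/4.8) = 72 − 12.40 = 59.60 dB.
conveyor drive: 83 − 20·log₁₀(43.7/3.9) = 83 − 20.99 = 62.01 dB.
Σ 10^(L/10) = 1.401e+08 → L_total = 10·log₁₀(1.401e+08) = 81.46 dB.

81 dB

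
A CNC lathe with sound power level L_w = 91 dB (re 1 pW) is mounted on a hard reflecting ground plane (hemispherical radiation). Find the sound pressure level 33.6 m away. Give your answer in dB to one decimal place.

The power spreads over a hemisphere of area 2π·r², so L_p = L_w − 10·log₁₀(2π·r²).
2π·r² = 7093 m², 10·log₁₀ of that is 38.509 dB.
L_p = 91 − 38.509 = 52.49 dB.

52.5 dB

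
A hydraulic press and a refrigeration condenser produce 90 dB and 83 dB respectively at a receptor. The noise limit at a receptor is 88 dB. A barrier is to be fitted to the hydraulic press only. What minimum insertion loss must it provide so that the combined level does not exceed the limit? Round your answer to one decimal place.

3.7 dB

Fixed contribution from the other source: Σ 10^(L/10) = 10^(83/10) = 1.995e+08 (83.00 dB).
The limit corresponds to 10^(88/10) = 6.310e+08; subtracting the fixed part leaves 4.314e+08 for the hydraulic press, i.e. 86.35 dB.
So the hydraulic press must be reduced from 90 to 86.35 dB: IL = 3.65 dB.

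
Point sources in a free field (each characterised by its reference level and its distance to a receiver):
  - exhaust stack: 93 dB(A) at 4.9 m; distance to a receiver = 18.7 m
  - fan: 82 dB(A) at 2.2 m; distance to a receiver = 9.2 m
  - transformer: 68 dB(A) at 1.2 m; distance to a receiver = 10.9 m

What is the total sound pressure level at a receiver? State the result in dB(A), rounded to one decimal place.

Apply inverse-square spreading to bring every level to the receiver, then sum 10^(L/10).
exhaust stack: 93 − 20·log₁₀(18.7/4.9) = 93 − 11.63 = 81.37 dB(A).
fan: 82 − 20·log₁₀(9.2/2.2) = 82 − 12.43 = 69.57 dB(A).
transformer: 68 − 20·log₁₀(10.9/1.2) = 68 − 19.16 = 48.84 dB(A).
Σ 10^(L/10) = 1.461e+08 → L_total = 10·log₁₀(1.461e+08) = 81.65 dB(A).

81.6 dB(A)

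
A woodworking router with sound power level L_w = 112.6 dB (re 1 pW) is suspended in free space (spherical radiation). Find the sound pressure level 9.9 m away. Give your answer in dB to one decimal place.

The power spreads over a sphere of area 4π·r², so L_p = L_w − 10·log₁₀(4π·r²).
4π·r² = 1232 m², 10·log₁₀ of that is 30.905 dB.
L_p = 112.6 − 30.905 = 81.70 dB.

81.7 dB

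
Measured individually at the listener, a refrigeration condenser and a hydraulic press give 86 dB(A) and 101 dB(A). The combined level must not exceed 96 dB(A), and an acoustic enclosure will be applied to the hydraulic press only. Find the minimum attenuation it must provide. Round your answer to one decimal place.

5.5 dB

The untreated sources together contribute 10^(86/10) = 3.981e+08, i.e. 86.00 dB(A).
To meet 96 dB(A) overall, the treated hydraulic press may contribute at most 10^(96/10) − 3.981e+08 = 3.583e+09, i.e. 95.54 dB(A).
Required insertion loss = 101 − 95.54 = 5.46 dB.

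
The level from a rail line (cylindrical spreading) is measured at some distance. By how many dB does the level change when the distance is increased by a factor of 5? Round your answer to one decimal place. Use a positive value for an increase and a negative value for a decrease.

Line-source spreading: ΔL = −10·log₁₀(r₂/r₁).
ΔL = −10·log₁₀(5) = -6.99 dB.

-7.0 dB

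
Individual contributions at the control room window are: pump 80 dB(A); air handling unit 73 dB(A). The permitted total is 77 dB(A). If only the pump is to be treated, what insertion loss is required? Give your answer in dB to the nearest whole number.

5 dB

The untreated sources together contribute 10^(73/10) = 1.995e+07, i.e. 73.00 dB(A).
The limit corresponds to 10^(77/10) = 5.012e+07; subtracting the fixed part leaves 3.017e+07 for the pump, i.e. 74.80 dB(A).
Required insertion loss = 80 − 74.80 = 5.20 dB.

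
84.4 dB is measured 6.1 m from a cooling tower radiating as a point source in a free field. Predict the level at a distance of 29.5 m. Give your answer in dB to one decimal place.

For a point source, L₂ = L₁ − 20·log₁₀(r₂/r₁).
L₂ = 84.4 − 20·log₁₀(29.5/6.1) = 84.4 − 13.690 = 70.71 dB.

70.7 dB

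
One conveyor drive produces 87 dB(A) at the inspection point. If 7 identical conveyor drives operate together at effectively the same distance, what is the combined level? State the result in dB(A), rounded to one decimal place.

N identical incoherent sources raise the level by 10·log₁₀ N.
L_total = 87 + 10·log₁₀(7) = 87 + 8.451 = 95.45 dB(A).

95.5 dB(A)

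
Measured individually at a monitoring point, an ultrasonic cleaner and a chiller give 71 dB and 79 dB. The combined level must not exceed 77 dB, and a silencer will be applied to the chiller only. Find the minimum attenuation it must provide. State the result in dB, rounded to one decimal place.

The untreated sources together contribute 10^(71/10) = 1.259e+07, i.e. 71.00 dB.
To meet 77 dB overall, the treated chiller may contribute at most 10^(77/10) − 1.259e+07 = 3.753e+07, i.e. 75.74 dB.
Required insertion loss = 79 − 75.74 = 3.26 dB.

3.3 dB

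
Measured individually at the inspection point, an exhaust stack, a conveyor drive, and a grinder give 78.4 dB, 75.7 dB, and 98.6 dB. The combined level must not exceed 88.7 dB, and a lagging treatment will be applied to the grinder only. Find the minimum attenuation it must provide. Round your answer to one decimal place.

10.6 dB

The untreated sources together contribute 10^(78.4/10) + 10^(75.7/10) = 1.063e+08, i.e. 80.27 dB.
To meet 88.7 dB overall, the treated grinder may contribute at most 10^(88.7/10) − 1.063e+08 = 6.350e+08, i.e. 88.03 dB.
Required insertion loss = 98.6 − 88.03 = 10.57 dB.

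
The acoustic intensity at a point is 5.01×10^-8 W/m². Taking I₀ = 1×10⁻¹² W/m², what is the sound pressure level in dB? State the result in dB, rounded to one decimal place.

47.0 dB

Dividing by I₀ shifts the exponent by 12: I/I₀ = 5.01×10^4.
L = 10·(0.6998 + 4) = 47.00 dB.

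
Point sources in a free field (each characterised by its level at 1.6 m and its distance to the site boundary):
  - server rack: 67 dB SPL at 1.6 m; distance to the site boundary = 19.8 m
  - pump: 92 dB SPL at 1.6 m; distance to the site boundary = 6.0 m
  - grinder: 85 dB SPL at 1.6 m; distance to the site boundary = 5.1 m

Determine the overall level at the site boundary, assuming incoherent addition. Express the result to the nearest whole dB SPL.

Apply inverse-square spreading to bring every level to the receiver, then sum 10^(L/10).
server rack: 67 − 20·log₁₀(19.8/1.6) = 67 − 21.85 = 45.15 dB SPL.
pump: 92 − 20·log₁₀(6.0/1.6) = 92 − 11.48 = 80.52 dB SPL.
grinder: 85 − 20·log₁₀(5.1/1.6) = 85 − 10.07 = 74.93 dB SPL.
Σ 10^(L/10) = 1.439e+08 → L_total = 10·log₁₀(1.439e+08) = 81.58 dB SPL.

82 dB SPL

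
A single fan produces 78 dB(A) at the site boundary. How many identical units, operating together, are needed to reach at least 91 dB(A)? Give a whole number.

Need L₁ + 10·log₁₀ N ≥ 91, i.e. log₁₀ N ≥ 1.30.
N ≥ 10^(13.0/10) = 19.953, so N = 20.

20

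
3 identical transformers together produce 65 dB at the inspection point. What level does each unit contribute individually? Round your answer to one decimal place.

60.2 dB

3 equal contributions raise the level by 10·log₁₀ 3 = 4.771 dB, so each unit alone gives 65 − 4.771.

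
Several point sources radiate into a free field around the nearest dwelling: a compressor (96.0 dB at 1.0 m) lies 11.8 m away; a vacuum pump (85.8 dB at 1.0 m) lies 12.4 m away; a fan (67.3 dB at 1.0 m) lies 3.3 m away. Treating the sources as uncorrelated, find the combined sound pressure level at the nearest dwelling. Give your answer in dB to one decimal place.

Propagate each source to the receiver with L = L_ref − 20·log₁₀(r/r_ref), then add intensities.
compressor: 96.0 − 20·log₁₀(11.8/1.0) = 96.0 − 21.44 = 74.56 dB.
vacuum pump: 85.8 − 20·log₁₀(12.4/1.0) = 85.8 − 21.87 = 63.93 dB.
fan: 67.3 − 20·log₁₀(3.3/1.0) = 67.3 − 10.37 = 56.93 dB.
Σ 10^(L/10) = 3.156e+07 → L_total = 10·log₁₀(3.156e+07) = 74.99 dB.

75.0 dB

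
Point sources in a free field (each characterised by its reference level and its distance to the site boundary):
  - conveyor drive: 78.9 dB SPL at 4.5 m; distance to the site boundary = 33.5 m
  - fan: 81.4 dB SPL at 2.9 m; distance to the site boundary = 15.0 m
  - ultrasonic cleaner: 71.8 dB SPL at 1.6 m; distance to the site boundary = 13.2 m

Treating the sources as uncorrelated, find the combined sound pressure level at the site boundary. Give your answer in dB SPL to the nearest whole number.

Propagate each source to the receiver with L = L_ref − 20·log₁₀(r/r_ref), then add intensities.
conveyor drive: 78.9 − 20·log₁₀(33.5/4.5) = 78.9 − 17.44 = 61.46 dB SPL.
fan: 81.4 − 20·log₁₀(15.0/2.9) = 81.4 − 14.27 = 67.13 dB SPL.
ultrasonic cleaner: 71.8 − 20·log₁₀(13.2/1.6) = 71.8 − 18.33 = 53.47 dB SPL.
Σ 10^(L/10) = 6.783e+06 → L_total = 10·log₁₀(6.783e+06) = 68.31 dB SPL.

68 dB SPL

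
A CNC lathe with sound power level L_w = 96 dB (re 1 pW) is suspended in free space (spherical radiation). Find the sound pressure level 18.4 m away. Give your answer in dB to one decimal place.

59.7 dB

Free-field spherical radiation: L_p = L_w − 10·log₁₀(4π·r²), r = 18.4 m.
4π·r² = 4254 m², 10·log₁₀ of that is 36.288 dB.
L_p = 96 − 36.288 = 59.71 dB.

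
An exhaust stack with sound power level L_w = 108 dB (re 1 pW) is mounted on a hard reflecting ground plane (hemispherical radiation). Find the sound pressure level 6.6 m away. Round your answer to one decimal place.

83.6 dB

Free-field hemispherical radiation: L_p = L_w − 10·log₁₀(2π·r²), r = 6.6 m.
2π·r² = 273.7 m², 10·log₁₀ of that is 24.373 dB.
L_p = 108 − 24.373 = 83.63 dB.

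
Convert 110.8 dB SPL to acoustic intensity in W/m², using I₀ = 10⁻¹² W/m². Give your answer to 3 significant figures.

0.120 W/m²

I/I₀ = 10^(110.8/10) = 1.202e+11, so I = 1.202e+11 × 10⁻¹² W/m².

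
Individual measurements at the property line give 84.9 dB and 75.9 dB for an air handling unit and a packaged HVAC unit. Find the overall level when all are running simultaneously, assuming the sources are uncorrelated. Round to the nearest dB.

Incoherent sources combine by intensity addition: L_total = 10·log₁₀(Σ 10^(L_i/10)).
Σ 10^(L/10) = 10^(84.9/10) + 10^(75.9/10) = 3.479e+08.
L_total = 10·log₁₀(3.479e+08) = 85.41 dB.

85 dB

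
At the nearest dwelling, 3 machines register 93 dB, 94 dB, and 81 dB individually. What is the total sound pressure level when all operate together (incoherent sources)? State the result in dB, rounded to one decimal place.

96.7 dB

Incoherent sources combine by intensity addition: L_total = 10·log₁₀(Σ 10^(L_i/10)).
Σ 10^(L/10) = 10^(93/10) + 10^(94/10) + 10^(81/10) = 4.633e+09.
L_total = 10·log₁₀(4.633e+09) = 96.66 dB.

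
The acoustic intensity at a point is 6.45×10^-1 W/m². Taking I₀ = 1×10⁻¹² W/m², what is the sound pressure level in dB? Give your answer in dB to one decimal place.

L = 10·log₁₀(I/I₀) = 10·log₁₀(6.45×10^-1/10⁻¹²) = 10·log₁₀(6.45×10^11).
L = 10·(0.8096 + 11) = 118.10 dB.

118.1 dB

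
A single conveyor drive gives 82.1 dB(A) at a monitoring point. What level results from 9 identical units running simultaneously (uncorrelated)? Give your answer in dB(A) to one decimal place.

91.6 dB(A)

L_total = L₁ + 10·log₁₀ N for N identical incoherent sources.
L_total = 82.1 + 10·log₁₀(9) = 82.1 + 9.542 = 91.64 dB(A).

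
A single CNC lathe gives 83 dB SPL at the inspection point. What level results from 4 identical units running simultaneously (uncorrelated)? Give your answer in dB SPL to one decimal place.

N identical incoherent sources raise the level by 10·log₁₀ N.
L_total = 83 + 10·log₁₀(4) = 83 + 6.021 = 89.02 dB SPL.

89.0 dB SPL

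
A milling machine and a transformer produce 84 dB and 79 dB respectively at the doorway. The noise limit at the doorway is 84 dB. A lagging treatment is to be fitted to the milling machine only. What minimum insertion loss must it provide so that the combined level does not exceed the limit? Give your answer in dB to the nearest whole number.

2 dB

The untreated sources together contribute 10^(79/10) = 7.943e+07, i.e. 79.00 dB.
To meet 84 dB overall, the treated milling machine may contribute at most 10^(84/10) − 7.943e+07 = 1.718e+08, i.e. 82.35 dB.
Required insertion loss = 84 − 82.35 = 1.65 dB.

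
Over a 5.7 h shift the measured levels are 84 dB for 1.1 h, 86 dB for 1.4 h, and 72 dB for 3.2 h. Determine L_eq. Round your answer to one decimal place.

81.9 dB

Weight each interval's intensity by its duration and average over T = 5.7 h:
Σ tᵢ·10^(Lᵢ/10) = 1.1·10^(84/10) + 1.4·10^(86/10) + 3.2·10^(72/10) = 8.844e+08.
L_eq = 10·log₁₀(8.844e+08/5.7) = 81.91 dB.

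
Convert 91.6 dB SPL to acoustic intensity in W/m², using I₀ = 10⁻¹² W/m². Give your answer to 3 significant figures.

0.00145 W/m²

I/I₀ = 10^(91.6/10) = 1.445e+09, so I = 1.445e+09 × 10⁻¹² W/m².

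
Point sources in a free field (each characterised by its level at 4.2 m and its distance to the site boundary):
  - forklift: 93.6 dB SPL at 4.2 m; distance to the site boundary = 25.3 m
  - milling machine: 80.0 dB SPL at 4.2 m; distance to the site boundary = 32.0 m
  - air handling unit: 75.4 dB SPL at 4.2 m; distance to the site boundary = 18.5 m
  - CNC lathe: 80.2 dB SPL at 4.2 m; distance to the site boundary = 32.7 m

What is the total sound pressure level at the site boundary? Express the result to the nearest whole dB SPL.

Apply inverse-square spreading to bring every level to the receiver, then sum 10^(L/10).
forklift: 93.6 − 20·log₁₀(25.3/4.2) = 93.6 − 15.60 = 78.00 dB SPL.
milling machine: 80.0 − 20·log₁₀(32.0/4.2) = 80.0 − 17.64 = 62.36 dB SPL.
air handling unit: 75.4 − 20·log₁₀(18.5/4.2) = 75.4 − 12.88 = 62.52 dB SPL.
CNC lathe: 80.2 − 20·log₁₀(32.7/4.2) = 80.2 − 17.83 = 62.37 dB SPL.
Σ 10^(L/10) = 6.837e+07 → L_total = 10·log₁₀(6.837e+07) = 78.35 dB SPL.

78 dB SPL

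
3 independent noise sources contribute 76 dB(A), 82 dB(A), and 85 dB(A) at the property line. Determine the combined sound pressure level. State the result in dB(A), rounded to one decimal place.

Incoherent sources combine by intensity addition: L_total = 10·log₁₀(Σ 10^(L_i/10)).
Σ 10^(L/10) = 10^(76/10) + 10^(82/10) + 10^(85/10) = 5.145e+08.
L_total = 10·log₁₀(5.145e+08) = 87.11 dB(A).

87.1 dB(A)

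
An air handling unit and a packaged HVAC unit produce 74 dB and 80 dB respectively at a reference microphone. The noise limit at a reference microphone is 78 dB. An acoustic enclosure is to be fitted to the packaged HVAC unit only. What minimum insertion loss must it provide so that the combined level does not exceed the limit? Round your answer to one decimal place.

The untreated sources together contribute 10^(74/10) = 2.512e+07, i.e. 74.00 dB.
To meet 78 dB overall, the treated packaged HVAC unit may contribute at most 10^(78/10) − 2.512e+07 = 3.798e+07, i.e. 75.80 dB.
So the packaged HVAC unit must be reduced from 80 to 75.80 dB: IL = 4.20 dB.

4.2 dB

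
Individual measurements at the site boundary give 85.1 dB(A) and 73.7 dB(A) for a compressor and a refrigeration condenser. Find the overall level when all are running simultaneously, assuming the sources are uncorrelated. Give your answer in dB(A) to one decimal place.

Incoherent sources combine by intensity addition: L_total = 10·log₁₀(Σ 10^(L_i/10)).
Σ 10^(L/10) = 10^(85.1/10) + 10^(73.7/10) = 3.470e+08.
L_total = 10·log₁₀(3.470e+08) = 85.40 dB(A).

85.4 dB(A)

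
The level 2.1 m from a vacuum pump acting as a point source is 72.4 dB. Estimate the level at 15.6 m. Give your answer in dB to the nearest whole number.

55 dB

Point-source attenuation: ΔL = 20·log₁₀(r₂/r₁) = 20·log₁₀(15.6/2.1) = 17.418 dB.
L₂ = 72.4 − 20·log₁₀(15.6/2.1) = 72.4 − 17.418 = 54.98 dB.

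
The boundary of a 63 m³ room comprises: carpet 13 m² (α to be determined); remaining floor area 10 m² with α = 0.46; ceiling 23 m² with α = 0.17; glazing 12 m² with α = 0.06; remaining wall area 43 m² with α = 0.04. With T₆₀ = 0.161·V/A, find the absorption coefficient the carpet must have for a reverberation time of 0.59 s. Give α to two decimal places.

A = 0.161·V/T₆₀ = 0.161·63/0.59 = 17.19 m² sabins.
Absorption from the other surfaces = 10·0.46 + 23·0.17 + 12·0.06 + 43·0.04 = 10.95 m², so the carpet must supply 6.24 m² over 13 m².
α = 6.24/13 = 0.480.

0.48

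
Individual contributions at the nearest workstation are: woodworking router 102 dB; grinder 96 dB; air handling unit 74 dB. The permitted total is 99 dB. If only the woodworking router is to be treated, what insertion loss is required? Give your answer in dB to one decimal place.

Fixed contribution from the other sources: Σ 10^(L/10) = 10^(96/10) + 10^(74/10) = 4.006e+09 (96.03 dB).
To meet 99 dB overall, the treated woodworking router may contribute at most 10^(99/10) − 4.006e+09 = 3.937e+09, i.e. 95.95 dB.
Required insertion loss = 102 − 95.95 = 6.05 dB.

6.0 dB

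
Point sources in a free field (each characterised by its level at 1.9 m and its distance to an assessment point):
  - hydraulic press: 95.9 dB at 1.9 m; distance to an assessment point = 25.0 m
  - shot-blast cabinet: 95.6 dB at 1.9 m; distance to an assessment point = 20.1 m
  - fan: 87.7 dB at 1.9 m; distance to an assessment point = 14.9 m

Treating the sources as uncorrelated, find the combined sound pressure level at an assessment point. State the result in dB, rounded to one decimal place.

78.1 dB

Apply inverse-square spreading to bring every level to the receiver, then sum 10^(L/10).
hydraulic press: 95.9 − 20·log₁₀(25.0/1.9) = 95.9 − 22.38 = 73.52 dB.
shot-blast cabinet: 95.6 − 20·log₁₀(20.1/1.9) = 95.6 − 20.49 = 75.11 dB.
fan: 87.7 − 20·log₁₀(14.9/1.9) = 87.7 − 17.89 = 69.81 dB.
Σ 10^(L/10) = 6.449e+07 → L_total = 10·log₁₀(6.449e+07) = 78.09 dB.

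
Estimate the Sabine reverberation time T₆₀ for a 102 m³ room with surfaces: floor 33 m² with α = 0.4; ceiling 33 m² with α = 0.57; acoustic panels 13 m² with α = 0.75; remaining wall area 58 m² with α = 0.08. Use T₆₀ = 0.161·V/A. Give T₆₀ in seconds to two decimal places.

Total absorption A = 33·0.4 + 33·0.57 + 13·0.75 + 58·0.08 = 46.40 m² sabins.
T₆₀ = 0.161·V/A = 0.161·102/46.40 = 0.354 s.

0.35 s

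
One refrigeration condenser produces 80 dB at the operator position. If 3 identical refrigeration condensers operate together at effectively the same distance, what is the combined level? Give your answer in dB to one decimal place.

N identical incoherent sources raise the level by 10·log₁₀ N.
L_total = 80 + 10·log₁₀(3) = 80 + 4.771 = 84.77 dB.

84.8 dB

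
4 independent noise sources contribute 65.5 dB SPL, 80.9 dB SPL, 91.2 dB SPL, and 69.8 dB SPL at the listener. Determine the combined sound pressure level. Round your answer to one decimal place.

For uncorrelated sources the intensities add, so convert each level to linear form, sum, and take 10·log₁₀ of the total.
Σ 10^(L/10) = 10^(65.5/10) + 10^(80.9/10) + 10^(91.2/10) + 10^(69.8/10) = 1.454e+09.
L_total = 10·log₁₀(1.454e+09) = 91.63 dB SPL.

91.6 dB SPL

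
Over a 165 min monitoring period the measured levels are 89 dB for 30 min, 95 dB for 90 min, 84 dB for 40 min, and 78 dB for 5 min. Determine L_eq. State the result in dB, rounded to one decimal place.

92.9 dB

L_eq = 10·log₁₀[(1/T)·Σ tᵢ·10^(Lᵢ/10)] with T = 165 min.
Σ tᵢ·10^(Lᵢ/10) = 30·10^(89/10) + 90·10^(95/10) + 40·10^(84/10) + 5·10^(78/10) = 3.188e+11.
L_eq = 10·log₁₀(3.188e+11/165) = 92.86 dB.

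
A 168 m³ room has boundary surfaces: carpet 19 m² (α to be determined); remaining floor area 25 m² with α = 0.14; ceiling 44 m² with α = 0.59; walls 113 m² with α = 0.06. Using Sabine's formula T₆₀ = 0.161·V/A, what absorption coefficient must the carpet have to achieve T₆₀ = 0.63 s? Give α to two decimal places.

0.35

Required total absorption A = 0.161·168/0.63 = 42.93 m².
Absorption from the other surfaces = 25·0.14 + 44·0.59 + 113·0.06 = 36.24 m², so the carpet must supply 6.69 m² over 19 m².
α = 6.69/19 = 0.352.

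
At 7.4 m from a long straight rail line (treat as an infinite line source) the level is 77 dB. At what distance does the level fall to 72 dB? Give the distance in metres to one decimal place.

For a line source L₁ − L₂ = 10·log₁₀(r₂/r₁), so r₂ = r₁·10^((L₁−L₂)/10).
r₂ = 7.4·10^((77−72)/10) = 7.4·10^(5.0/10) = 23.40 m.

23.4 m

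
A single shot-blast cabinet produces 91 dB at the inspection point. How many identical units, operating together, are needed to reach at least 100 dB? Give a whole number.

N identical sources give L₁ + 10·log₁₀ N, so require 10·log₁₀ N ≥ 100 − 91 = 9.0 dB.
N ≥ 10^(9.0/10) = 7.943, so N = 8.

8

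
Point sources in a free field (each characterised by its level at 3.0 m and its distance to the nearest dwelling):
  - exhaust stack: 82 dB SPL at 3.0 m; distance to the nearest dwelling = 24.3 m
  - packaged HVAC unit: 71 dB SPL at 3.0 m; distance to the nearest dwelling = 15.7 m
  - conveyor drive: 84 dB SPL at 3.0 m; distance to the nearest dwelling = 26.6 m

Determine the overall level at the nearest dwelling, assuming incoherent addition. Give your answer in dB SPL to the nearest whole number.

First find each source's level at the receiver (point-source: −20·log₁₀(r/r_ref)), then combine on an intensity basis.
exhaust stack: 82 − 20·log₁₀(24.3/3.0) = 82 − 18.17 = 63.83 dB SPL.
packaged HVAC unit: 71 − 20·log₁₀(15.7/3.0) = 71 − 14.38 = 56.62 dB SPL.
conveyor drive: 84 − 20·log₁₀(26.6/3.0) = 84 − 18.96 = 65.04 dB SPL.
Σ 10^(L/10) = 6.070e+06 → L_total = 10·log₁₀(6.070e+06) = 67.83 dB SPL.

68 dB SPL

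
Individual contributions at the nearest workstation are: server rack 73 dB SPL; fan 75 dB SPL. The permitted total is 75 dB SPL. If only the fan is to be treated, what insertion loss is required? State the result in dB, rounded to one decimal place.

4.3 dB

Fixed contribution from the other source: Σ 10^(L/10) = 10^(73/10) = 1.995e+07 (73.00 dB SPL).
The limit corresponds to 10^(75/10) = 3.162e+07; subtracting the fixed part leaves 1.167e+07 for the fan, i.e. 70.67 dB SPL.
So the fan must be reduced from 75 to 70.67 dB SPL: IL = 4.33 dB.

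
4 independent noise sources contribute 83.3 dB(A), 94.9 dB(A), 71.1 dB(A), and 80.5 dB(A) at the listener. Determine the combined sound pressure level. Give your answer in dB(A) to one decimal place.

95.4 dB(A)

Incoherent sources combine by intensity addition: L_total = 10·log₁₀(Σ 10^(L_i/10)).
Σ 10^(L/10) = 10^(83.3/10) + 10^(94.9/10) + 10^(71.1/10) + 10^(80.5/10) = 3.429e+09.
L_total = 10·log₁₀(3.429e+09) = 95.35 dB(A).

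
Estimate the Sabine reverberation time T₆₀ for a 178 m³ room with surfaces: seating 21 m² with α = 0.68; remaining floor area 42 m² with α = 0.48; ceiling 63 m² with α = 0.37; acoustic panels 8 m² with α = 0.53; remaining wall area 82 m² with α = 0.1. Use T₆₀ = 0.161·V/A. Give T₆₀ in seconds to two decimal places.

Summing Sᵢαᵢ: 21·0.68 + 42·0.48 + 63·0.37 + 8·0.53 + 82·0.1 = 70.19 m².
T₆₀ = 0.161·V/A = 0.161·178/70.19 = 0.408 s.

0.41 s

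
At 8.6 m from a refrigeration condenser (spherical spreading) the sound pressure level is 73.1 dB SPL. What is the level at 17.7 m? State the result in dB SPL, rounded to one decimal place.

Point-source attenuation: ΔL = 20·log₁₀(r₂/r₁) = 20·log₁₀(17.7/8.6) = 6.269 dB.
L₂ = 73.1 − 20·log₁₀(17.7/8.6) = 73.1 − 6.269 = 66.83 dB SPL.

66.8 dB SPL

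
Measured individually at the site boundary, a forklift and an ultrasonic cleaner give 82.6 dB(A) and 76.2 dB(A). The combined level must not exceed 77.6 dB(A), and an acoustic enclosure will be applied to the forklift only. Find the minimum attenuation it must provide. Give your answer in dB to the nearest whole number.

11 dB

Everything except the forklift sums to 10^(76.2/10) = 4.169e+07 in linear terms, 76.20 dB(A).
To meet 77.6 dB(A) overall, the treated forklift may contribute at most 10^(77.6/10) − 4.169e+07 = 1.586e+07, i.e. 72.00 dB(A).
Required insertion loss = 82.6 − 72.00 = 10.60 dB.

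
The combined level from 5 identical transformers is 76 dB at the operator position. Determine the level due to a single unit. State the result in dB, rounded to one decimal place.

69.0 dB

Dividing the total intensity by 5 lowers the level by 10·log₁₀ 5 = 6.990 dB: L₁ = 76 − 6.990.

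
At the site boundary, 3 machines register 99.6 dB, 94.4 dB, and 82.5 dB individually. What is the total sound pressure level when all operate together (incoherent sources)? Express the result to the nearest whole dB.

Incoherent sources combine by intensity addition: L_total = 10·log₁₀(Σ 10^(L_i/10)).
Σ 10^(L/10) = 10^(99.6/10) + 10^(94.4/10) + 10^(82.5/10) = 1.205e+10.
L_total = 10·log₁₀(1.205e+10) = 100.81 dB.

101 dB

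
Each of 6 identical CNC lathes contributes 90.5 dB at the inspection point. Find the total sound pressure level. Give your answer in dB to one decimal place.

98.3 dB

N identical incoherent sources raise the level by 10·log₁₀ N.
L_total = 90.5 + 10·log₁₀(6) = 90.5 + 7.782 = 98.28 dB.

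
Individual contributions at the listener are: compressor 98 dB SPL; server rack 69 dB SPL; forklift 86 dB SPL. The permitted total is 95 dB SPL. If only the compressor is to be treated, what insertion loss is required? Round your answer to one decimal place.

3.6 dB

Fixed contribution from the other sources: Σ 10^(L/10) = 10^(69/10) + 10^(86/10) = 4.061e+08 (86.09 dB SPL).
To meet 95 dB SPL overall, the treated compressor may contribute at most 10^(95/10) − 4.061e+08 = 2.756e+09, i.e. 94.40 dB SPL.
Required insertion loss = 98 − 94.40 = 3.60 dB.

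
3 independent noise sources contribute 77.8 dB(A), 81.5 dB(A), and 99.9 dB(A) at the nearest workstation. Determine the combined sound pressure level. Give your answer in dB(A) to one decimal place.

100.0 dB(A)

Incoherent sources combine by intensity addition: L_total = 10·log₁₀(Σ 10^(L_i/10)).
Σ 10^(L/10) = 10^(77.8/10) + 10^(81.5/10) + 10^(99.9/10) = 9.974e+09.
L_total = 10·log₁₀(9.974e+09) = 99.99 dB(A).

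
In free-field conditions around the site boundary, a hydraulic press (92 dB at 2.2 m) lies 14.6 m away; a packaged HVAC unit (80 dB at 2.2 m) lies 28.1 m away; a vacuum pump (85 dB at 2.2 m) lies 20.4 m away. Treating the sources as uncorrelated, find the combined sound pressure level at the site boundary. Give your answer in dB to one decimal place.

First find each source's level at the receiver (point-source: −20·log₁₀(r/r_ref)), then combine on an intensity basis.
hydraulic press: 92 − 20·log₁₀(14.6/2.2) = 92 − 16.44 = 75.56 dB.
packaged HVAC unit: 80 − 20·log₁₀(28.1/2.2) = 80 − 22.13 = 57.87 dB.
vacuum pump: 85 − 20·log₁₀(20.4/2.2) = 85 − 19.34 = 65.66 dB.
Σ 10^(L/10) = 4.028e+07 → L_total = 10·log₁₀(4.028e+07) = 76.05 dB.

76.1 dB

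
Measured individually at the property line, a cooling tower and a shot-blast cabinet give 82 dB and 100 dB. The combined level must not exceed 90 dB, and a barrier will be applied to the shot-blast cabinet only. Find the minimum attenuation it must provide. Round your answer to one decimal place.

10.7 dB

Everything except the shot-blast cabinet sums to 10^(82/10) = 1.585e+08 in linear terms, 82.00 dB.
To meet 90 dB overall, the treated shot-blast cabinet may contribute at most 10^(90/10) − 1.585e+08 = 8.415e+08, i.e. 89.25 dB.
So the shot-blast cabinet must be reduced from 100 to 89.25 dB: IL = 10.75 dB.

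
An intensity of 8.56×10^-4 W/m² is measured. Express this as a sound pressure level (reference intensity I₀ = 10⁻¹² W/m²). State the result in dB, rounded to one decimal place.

89.3 dB

Dividing by I₀ shifts the exponent by 12: I/I₀ = 8.56×10^8.
L = 10·(0.9325 + 8) = 89.32 dB.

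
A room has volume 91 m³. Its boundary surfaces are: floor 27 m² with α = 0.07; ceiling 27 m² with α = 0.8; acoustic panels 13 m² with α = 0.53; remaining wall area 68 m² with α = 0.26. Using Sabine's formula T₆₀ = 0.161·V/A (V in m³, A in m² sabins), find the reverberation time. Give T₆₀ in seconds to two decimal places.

0.30 s

A = Σ Sᵢαᵢ = 27·0.07 + 27·0.8 + 13·0.53 + 68·0.26 = 48.06 m².
T₆₀ = 0.161·V/A = 0.161·91/48.06 = 0.305 s.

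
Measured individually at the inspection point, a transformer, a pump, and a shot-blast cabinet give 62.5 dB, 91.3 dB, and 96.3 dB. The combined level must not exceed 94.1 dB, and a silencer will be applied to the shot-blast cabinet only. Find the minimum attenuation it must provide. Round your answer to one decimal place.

5.4 dB

Everything except the shot-blast cabinet sums to 10^(62.5/10) + 10^(91.3/10) = 1.351e+09 in linear terms, 91.31 dB.
To meet 94.1 dB overall, the treated shot-blast cabinet may contribute at most 10^(94.1/10) − 1.351e+09 = 1.220e+09, i.e. 90.86 dB.
So the shot-blast cabinet must be reduced from 96.3 to 90.86 dB: IL = 5.44 dB.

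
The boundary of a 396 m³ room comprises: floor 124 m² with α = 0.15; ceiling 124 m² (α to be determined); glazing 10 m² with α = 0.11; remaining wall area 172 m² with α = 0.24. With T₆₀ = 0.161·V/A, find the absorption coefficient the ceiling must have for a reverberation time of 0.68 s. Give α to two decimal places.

From T₆₀ = 0.161·V/A, the target T₆₀ = 0.68 s needs A = 0.161·396/0.68 = 93.76 m².
Absorption from the other surfaces = 124·0.15 + 10·0.11 + 172·0.24 = 60.98 m², so the ceiling must supply 32.78 m² over 124 m².
α = 32.78/124 = 0.264.

0.26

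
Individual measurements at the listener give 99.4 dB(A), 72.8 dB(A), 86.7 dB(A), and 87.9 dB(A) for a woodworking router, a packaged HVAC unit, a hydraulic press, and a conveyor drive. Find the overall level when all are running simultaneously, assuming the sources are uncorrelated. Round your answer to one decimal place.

Incoherent sources combine by intensity addition: L_total = 10·log₁₀(Σ 10^(L_i/10)).
Σ 10^(L/10) = 10^(99.4/10) + 10^(72.8/10) + 10^(86.7/10) + 10^(87.9/10) = 9.813e+09.
L_total = 10·log₁₀(9.813e+09) = 99.92 dB(A).

99.9 dB(A)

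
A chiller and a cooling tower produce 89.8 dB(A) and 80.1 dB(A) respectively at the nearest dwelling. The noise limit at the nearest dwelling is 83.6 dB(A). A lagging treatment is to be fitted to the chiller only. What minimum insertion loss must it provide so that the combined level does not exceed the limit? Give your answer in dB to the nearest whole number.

9 dB

Everything except the chiller sums to 10^(80.1/10) = 1.023e+08 in linear terms, 80.10 dB(A).
To meet 83.6 dB(A) overall, the treated chiller may contribute at most 10^(83.6/10) − 1.023e+08 = 1.268e+08, i.e. 81.03 dB(A).
Required insertion loss = 89.8 − 81.03 = 8.77 dB.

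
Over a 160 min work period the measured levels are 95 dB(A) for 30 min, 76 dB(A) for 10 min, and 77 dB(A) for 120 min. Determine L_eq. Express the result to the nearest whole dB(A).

88 dB(A)

The energy average is taken in the linear domain: L_eq = 10·log₁₀[(Σ tᵢ·10^(Lᵢ/10))/T], T = 160 min.
Σ tᵢ·10^(Lᵢ/10) = 30·10^(95/10) + 10·10^(76/10) + 120·10^(77/10) = 1.013e+11.
L_eq = 10·log₁₀(1.013e+11/160) = 88.01 dB(A).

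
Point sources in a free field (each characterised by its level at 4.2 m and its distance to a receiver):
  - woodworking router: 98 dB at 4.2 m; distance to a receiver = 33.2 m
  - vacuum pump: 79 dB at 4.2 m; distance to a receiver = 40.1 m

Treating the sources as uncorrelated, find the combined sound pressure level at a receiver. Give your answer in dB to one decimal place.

Apply inverse-square spreading to bring every level to the receiver, then sum 10^(L/10).
woodworking router: 98 − 20·log₁₀(33.2/4.2) = 98 − 17.96 = 80.04 dB.
vacuum pump: 79 − 20·log₁₀(40.1/4.2) = 79 − 19.60 = 59.40 dB.
Σ 10^(L/10) = 1.018e+08 → L_total = 10·log₁₀(1.018e+08) = 80.08 dB.

80.1 dB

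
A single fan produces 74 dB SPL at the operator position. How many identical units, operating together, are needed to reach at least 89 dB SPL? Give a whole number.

Need L₁ + 10·log₁₀ N ≥ 89, i.e. log₁₀ N ≥ 1.50.
N ≥ 10^(15.0/10) = 31.623, so N = 32.

32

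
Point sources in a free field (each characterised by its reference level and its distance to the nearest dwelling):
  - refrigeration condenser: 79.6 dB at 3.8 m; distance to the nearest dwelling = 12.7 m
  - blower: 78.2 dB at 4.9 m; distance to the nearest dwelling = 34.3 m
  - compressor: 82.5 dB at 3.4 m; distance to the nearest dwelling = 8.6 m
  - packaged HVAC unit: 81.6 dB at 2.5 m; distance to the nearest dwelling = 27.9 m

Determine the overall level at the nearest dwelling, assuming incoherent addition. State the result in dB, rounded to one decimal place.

Apply inverse-square spreading to bring every level to the receiver, then sum 10^(L/10).
refrigeration condenser: 79.6 − 20·log₁₀(12.7/3.8) = 79.6 − 10.48 = 69.12 dB.
blower: 78.2 − 20·log₁₀(34.3/4.9) = 78.2 − 16.90 = 61.30 dB.
compressor: 82.5 − 20·log₁₀(8.6/3.4) = 82.5 − 8.06 = 74.44 dB.
packaged HVAC unit: 81.6 − 20·log₁₀(27.9/2.5) = 81.6 − 20.95 = 60.65 dB.
Σ 10^(L/10) = 3.847e+07 → L_total = 10·log₁₀(3.847e+07) = 75.85 dB.

75.9 dB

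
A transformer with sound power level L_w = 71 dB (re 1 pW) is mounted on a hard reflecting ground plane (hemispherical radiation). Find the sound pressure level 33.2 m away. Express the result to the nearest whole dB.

L_p = L_w − 10·log₁₀(2π·r²) with r = 33.2 m.
2π·r² = 6926 m², 10·log₁₀ of that is 38.405 dB.
L_p = 71 − 38.405 = 32.60 dB.

33 dB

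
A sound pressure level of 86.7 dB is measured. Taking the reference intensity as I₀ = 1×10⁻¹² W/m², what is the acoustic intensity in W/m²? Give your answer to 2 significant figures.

I/I₀ = 10^(86.7/10) = 4.677e+08, so I = 4.677e+08 × 10⁻¹² W/m².

0.00047 W/m²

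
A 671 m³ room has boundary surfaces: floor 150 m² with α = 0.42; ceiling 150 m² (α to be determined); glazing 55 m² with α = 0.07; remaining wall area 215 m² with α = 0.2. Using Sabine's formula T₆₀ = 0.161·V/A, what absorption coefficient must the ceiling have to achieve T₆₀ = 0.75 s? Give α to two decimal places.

A = 0.161·V/T₆₀ = 0.161·671/0.75 = 144.04 m² sabins.
Absorption from the other surfaces = 150·0.42 + 55·0.07 + 215·0.2 = 109.85 m², so the ceiling must supply 34.19 m² over 150 m².
α = 34.19/150 = 0.228.

0.23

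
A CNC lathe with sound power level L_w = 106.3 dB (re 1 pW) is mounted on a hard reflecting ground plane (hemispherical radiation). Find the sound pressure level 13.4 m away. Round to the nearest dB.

L_p = L_w − 10·log₁₀(2π·r²) with r = 13.4 m.
2π·r² = 1128 m², 10·log₁₀ of that is 30.524 dB.
L_p = 106.3 − 30.524 = 75.78 dB.

76 dB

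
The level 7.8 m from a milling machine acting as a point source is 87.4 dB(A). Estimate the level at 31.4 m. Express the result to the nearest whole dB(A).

Spherical spreading from a point source gives a 20·log₁₀(r₂/r₁) drop.
L₂ = 87.4 − 20·log₁₀(31.4/7.8) = 87.4 − 12.097 = 75.30 dB(A).

75 dB(A)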